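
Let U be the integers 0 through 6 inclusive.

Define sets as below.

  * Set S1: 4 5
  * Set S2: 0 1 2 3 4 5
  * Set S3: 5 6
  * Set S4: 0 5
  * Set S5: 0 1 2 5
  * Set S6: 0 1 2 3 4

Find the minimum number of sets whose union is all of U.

2

Take {S2, S3}. Their union is {0, 1, 2, 3, 4, 5, 6}, which is all 7 items.
No single set has all 7 items (the largest, S2, has 6), so 2 is optimal.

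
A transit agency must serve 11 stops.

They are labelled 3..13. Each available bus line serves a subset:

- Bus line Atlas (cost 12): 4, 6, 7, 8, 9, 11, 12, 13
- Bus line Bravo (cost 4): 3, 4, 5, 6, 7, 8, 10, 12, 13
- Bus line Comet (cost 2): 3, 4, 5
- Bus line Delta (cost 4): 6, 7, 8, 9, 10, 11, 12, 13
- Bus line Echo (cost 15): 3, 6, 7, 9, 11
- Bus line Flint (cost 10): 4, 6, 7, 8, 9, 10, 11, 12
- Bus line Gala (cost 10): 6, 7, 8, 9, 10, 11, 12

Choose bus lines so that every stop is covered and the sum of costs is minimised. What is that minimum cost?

6

Comet, Delta together cover every stop (Comet ∪ Delta = {3, 4, 5, 6, 7, 8, 9, 10, 11, 12, 13}); total cost 2 + 4 = 6.
The greedy pick Bravo, Delta costs 8; no covering selection beats 6.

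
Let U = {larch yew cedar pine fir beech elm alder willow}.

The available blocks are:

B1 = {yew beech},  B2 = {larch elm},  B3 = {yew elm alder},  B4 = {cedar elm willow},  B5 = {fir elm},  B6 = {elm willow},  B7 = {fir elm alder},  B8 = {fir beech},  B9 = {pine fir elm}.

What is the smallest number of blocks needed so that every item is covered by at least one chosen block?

5

B2, B3, B4, B8, and B9 cover everything between them: the union {larch, yew, cedar, pine, fir, beech, elm, alder, willow} is all of U.
Only B2 contains larch, so B2 is forced; the remaining 7 items need at least 4 more blocks (each remaining block adds at most 2) — so at least 5 blocks are needed, and 5 is optimal.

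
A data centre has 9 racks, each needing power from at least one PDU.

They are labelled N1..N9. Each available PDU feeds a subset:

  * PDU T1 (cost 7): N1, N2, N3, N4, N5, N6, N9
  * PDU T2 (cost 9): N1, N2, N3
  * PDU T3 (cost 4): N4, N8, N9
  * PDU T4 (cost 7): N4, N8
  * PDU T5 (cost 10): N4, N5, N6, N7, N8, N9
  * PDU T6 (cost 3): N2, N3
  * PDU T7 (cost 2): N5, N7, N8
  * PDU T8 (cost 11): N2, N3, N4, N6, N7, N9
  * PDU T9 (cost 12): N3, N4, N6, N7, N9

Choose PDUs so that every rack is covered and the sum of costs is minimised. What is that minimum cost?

9

T1, T7 together cover every rack (T1 ∪ T7 = {N1, N2, N3, N4, N5, N6, N7, N8, N9}); total cost 7 + 2 = 9.
No covering selection has total cost below 9.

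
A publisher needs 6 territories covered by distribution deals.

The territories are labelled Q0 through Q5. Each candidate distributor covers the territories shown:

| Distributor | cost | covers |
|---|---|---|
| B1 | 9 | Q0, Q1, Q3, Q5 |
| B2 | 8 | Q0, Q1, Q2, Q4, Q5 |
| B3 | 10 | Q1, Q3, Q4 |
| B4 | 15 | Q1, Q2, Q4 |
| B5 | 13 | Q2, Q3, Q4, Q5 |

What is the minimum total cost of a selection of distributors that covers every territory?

B1, B2 together cover every territory (B1 ∪ B2 = {Q0, Q1, Q2, Q3, Q4, Q5}); total cost 9 + 8 = 17.
No covering selection has total cost below 17.

17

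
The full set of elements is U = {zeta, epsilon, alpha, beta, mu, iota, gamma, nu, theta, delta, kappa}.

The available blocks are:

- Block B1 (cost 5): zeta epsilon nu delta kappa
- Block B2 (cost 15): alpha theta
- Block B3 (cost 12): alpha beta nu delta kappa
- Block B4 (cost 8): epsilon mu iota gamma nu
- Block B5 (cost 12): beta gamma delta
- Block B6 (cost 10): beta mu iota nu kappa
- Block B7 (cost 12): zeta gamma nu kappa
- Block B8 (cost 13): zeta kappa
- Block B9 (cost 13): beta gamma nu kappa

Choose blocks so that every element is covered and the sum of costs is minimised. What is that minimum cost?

B1, B2, B4, B6 together cover every element (B1 ∪ B2 ∪ B4 ∪ B6 = {zeta, epsilon, alpha, beta, mu, iota, gamma, nu, theta, delta, kappa}); total cost 5 + 15 + 8 + 10 = 38.
The greedy pick B1, B4, B3, B2 costs 40; no covering selection beats 38.

38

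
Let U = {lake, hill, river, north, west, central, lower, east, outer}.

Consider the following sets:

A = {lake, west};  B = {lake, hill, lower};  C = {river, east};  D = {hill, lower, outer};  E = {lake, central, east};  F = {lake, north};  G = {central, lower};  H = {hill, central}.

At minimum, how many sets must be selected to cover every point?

A and C and D and E and F together: A ∪ C ∪ D ∪ E ∪ F = {lake, hill, river, north, west, central, lower, east, outer} — every point is covered.
No 4 of the 8 sets cover everything (all 70 combinations miss at least one point), so 5 is optimal.

5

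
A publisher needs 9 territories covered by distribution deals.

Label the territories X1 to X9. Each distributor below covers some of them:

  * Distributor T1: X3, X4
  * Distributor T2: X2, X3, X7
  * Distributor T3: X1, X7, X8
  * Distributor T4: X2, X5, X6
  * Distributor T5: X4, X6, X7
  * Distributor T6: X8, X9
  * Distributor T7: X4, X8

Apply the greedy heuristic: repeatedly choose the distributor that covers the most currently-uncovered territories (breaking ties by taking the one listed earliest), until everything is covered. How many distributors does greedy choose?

Greedy: pick T2 (covers 3 new) → pick T3 (covers 2 new) → pick T4 (covers 2 new) → pick T1 (covers 1 new) → pick T6 (covers 1 new). Total picks: 5.
(The true minimum cover uses only 4 distributors, so greedy is not optimal here.)

5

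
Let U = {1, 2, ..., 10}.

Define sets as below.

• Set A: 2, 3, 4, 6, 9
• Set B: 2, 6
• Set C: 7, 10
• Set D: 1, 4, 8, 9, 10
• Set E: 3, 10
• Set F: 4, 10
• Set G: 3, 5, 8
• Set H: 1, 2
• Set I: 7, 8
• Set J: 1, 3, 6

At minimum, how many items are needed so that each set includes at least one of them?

4

Take T = {1, 2, 8, 10}. Each listed set contains at least one of these, so T is a hitting set of size 4.
No choice of 3 items meets every set, so 4 is the minimum.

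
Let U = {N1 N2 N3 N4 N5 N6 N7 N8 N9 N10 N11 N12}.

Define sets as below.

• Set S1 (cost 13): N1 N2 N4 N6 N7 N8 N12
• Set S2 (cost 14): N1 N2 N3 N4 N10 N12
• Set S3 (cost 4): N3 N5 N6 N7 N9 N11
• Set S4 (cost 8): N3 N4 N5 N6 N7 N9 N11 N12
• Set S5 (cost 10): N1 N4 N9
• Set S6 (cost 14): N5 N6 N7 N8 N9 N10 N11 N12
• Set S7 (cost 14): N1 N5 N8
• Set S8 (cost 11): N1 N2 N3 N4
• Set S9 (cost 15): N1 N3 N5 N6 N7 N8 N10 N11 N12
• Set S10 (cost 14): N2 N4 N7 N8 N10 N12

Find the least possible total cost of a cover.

S6, S8 together cover every point (S6 ∪ S8 = {N1, N2, N3, N4, N5, N6, N7, N8, N9, N10, N11, N12}); total cost 14 + 11 = 25.
The greedy pick S3, S1, S2 costs 31; no covering selection beats 25.

25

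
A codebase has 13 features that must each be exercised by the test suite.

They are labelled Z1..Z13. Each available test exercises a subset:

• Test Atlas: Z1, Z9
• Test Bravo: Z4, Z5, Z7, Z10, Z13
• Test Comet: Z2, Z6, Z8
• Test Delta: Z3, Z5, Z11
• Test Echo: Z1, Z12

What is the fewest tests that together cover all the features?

Take {Atlas, Bravo, Comet, Delta, Echo}. Their union is {Z1, Z2, Z3, Z4, Z5, Z6, Z7, Z8, Z9, Z10, Z11, Z12, Z13}, which is all 13 features.
No 4 of the 5 tests cover everything (all 5 combinations miss at least one feature), so 5 is optimal.

5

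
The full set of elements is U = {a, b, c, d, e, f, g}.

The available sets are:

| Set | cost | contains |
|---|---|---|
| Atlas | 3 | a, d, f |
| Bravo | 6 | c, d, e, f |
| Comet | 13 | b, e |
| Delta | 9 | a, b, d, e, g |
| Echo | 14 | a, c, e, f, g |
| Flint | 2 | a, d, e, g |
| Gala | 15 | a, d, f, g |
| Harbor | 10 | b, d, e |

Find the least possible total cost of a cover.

15

Bravo, Delta together cover every element (Bravo ∪ Delta = {a, b, c, d, e, f, g}); total cost 6 + 9 = 15.
The greedy pick Flint, Atlas, Bravo, Delta costs 20; no covering selection beats 15.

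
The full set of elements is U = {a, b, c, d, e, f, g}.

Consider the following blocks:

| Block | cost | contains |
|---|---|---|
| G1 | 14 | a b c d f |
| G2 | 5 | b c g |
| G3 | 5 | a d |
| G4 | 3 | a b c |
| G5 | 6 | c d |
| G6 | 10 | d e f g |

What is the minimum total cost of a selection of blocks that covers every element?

13

G4, G6 together cover every element (G4 ∪ G6 = {a, b, c, d, e, f, g}); total cost 3 + 10 = 13.
No covering selection has total cost below 13.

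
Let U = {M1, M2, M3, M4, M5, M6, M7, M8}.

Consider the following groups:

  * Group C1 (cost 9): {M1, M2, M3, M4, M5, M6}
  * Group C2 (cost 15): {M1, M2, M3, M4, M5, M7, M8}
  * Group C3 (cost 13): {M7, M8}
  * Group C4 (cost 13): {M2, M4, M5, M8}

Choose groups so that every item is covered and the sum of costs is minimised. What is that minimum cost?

C1, C3 together cover every item (C1 ∪ C3 = {M1, M2, M3, M4, M5, M6, M7, M8}); total cost 9 + 13 = 22.
No covering selection has total cost below 22.

22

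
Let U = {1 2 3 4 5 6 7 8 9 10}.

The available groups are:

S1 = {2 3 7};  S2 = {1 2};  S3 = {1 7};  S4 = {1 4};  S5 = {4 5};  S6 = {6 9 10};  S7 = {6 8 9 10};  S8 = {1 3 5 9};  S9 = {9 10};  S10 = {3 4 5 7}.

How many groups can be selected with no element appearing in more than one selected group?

3

S2, S5, S6 are pairwise disjoint (S2={1,2}; S5={4,5}; S6={6,9,10}).
Every remaining group overlaps one of these, and no 4 of the listed groups are pairwise disjoint, so 3 is the maximum.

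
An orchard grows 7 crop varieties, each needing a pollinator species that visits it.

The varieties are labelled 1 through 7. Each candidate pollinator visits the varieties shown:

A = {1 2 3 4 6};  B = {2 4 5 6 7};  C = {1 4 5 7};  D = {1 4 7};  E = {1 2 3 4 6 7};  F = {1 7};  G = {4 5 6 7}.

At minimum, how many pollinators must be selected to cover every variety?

2

Take {C, E}. Their union is {1, 2, 3, 4, 5, 6, 7}, which is all 7 varieties.
No single pollinator has all 7 varieties (the largest, E, has 6), so 2 is optimal.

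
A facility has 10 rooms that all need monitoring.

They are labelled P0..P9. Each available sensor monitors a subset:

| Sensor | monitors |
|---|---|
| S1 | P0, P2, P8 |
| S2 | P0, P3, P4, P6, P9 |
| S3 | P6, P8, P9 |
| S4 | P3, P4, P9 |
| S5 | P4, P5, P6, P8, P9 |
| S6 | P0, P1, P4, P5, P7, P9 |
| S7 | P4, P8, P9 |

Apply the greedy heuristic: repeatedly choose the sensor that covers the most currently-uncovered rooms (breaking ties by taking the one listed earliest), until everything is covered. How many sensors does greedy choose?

Greedy: pick S6 (covers 6 new) → pick S1 (covers 2 new) → pick S2 (covers 2 new). Total picks: 3.

3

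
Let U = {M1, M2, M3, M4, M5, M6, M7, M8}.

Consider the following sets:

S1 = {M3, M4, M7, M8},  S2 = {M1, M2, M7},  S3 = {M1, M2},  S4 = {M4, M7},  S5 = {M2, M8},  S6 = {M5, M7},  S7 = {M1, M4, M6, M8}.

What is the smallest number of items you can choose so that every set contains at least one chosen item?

H = {M1, M7, M8} meets every set (each contains at least one member of H), and |H| = 3.
No choice of 2 items meets every set, so 3 is the minimum.

3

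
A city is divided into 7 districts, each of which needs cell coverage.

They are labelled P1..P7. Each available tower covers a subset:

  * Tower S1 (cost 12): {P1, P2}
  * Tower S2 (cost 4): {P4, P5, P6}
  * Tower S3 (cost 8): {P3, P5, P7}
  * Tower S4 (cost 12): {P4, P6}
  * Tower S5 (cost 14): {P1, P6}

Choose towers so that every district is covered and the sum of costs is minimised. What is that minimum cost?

S1, S2, S3 together cover every district (S1 ∪ S2 ∪ S3 = {P1, P2, P3, P4, P5, P6, P7}); total cost 12 + 4 + 8 = 24.
No covering selection has total cost below 24.

24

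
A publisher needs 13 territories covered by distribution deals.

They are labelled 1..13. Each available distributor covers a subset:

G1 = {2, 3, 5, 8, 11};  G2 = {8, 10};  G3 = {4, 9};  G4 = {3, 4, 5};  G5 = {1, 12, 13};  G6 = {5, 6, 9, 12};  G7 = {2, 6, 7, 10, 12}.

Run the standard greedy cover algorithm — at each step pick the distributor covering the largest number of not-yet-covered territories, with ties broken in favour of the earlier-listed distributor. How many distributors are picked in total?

4

Greedy: pick G1 (covers 5 new) → pick G7 (covers 4 new) → pick G3 (covers 2 new) → pick G5 (covers 2 new). Total picks: 4.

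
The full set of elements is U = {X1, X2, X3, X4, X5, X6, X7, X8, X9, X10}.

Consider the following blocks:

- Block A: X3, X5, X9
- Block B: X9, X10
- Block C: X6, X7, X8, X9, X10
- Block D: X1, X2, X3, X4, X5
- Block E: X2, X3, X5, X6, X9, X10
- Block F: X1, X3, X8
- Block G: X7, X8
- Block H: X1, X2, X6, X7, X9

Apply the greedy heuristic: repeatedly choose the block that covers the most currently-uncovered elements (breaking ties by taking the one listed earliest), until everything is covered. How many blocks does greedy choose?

Greedy: pick E (covers 6 new) → pick C (covers 2 new) → pick D (covers 2 new). Total picks: 3.
(The true minimum cover uses only 2 blocks, so greedy is not optimal here.)

3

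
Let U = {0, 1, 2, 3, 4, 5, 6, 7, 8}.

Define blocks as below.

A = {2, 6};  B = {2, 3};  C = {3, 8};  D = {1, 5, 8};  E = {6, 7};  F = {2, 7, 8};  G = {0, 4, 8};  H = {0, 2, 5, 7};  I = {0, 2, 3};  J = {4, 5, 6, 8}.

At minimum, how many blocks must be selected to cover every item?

4

D, H, I, and J cover everything between them: the union {0, 1, 2, 3, 4, 5, 6, 7, 8} is all of U.
No 3 of the 10 blocks cover everything (all 120 combinations miss at least one item), so 4 is optimal.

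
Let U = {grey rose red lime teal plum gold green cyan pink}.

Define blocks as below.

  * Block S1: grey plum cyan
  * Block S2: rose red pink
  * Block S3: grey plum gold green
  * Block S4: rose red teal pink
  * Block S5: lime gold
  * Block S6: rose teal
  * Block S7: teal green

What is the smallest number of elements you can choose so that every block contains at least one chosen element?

The 4 elements {grey, teal, gold, pink} hit every block.
The blocks S1, S2, S5, S7 are pairwise disjoint, so any hitting set needs a separate element for each — at least 4. Hence 4 is optimal.

4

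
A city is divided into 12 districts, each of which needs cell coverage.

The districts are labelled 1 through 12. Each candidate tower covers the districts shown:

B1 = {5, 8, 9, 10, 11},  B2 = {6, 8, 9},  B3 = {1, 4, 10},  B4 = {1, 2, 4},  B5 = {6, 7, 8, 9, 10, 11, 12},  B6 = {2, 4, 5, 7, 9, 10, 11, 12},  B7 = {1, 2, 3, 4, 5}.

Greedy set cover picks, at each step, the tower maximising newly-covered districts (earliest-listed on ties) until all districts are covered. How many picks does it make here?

Greedy: pick B6 (covers 8 new) → pick B2 (covers 2 new) → pick B7 (covers 2 new). Total picks: 3.
(The true minimum cover uses only 2 towers, so greedy is not optimal here.)

3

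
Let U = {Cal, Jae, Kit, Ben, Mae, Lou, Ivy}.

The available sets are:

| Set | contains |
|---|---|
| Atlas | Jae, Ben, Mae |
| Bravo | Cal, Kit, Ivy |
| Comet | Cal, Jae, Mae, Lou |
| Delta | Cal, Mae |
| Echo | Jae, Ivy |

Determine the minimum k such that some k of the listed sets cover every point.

Atlas, Bravo, and Comet cover everything between them: the union {Cal, Jae, Kit, Ben, Mae, Lou, Ivy} is all of U.
Only Bravo contains Kit, so Bravo is forced; the remaining 4 points need at least 2 more sets (each remaining set adds at most 3) — so at least 3 sets are needed, and 3 is optimal.

3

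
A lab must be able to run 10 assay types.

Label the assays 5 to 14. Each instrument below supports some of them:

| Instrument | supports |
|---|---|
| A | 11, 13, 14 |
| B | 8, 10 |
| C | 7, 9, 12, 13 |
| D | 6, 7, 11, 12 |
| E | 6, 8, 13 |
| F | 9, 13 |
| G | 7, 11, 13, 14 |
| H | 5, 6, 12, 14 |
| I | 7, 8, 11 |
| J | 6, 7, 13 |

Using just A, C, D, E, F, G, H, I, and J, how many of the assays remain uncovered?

1

Union of A, C, D, E, F, G, H, I, J = {5, 6, 7, 8, 9, 11, 12, 13, 14}.
Not covered: 10 — 1 assay.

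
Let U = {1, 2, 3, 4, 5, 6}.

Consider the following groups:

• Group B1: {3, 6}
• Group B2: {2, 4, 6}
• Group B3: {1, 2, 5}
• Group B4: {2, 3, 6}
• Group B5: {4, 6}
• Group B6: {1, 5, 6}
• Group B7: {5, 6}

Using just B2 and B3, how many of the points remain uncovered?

Union of B2, B3 = {1, 2, 4, 5, 6}.
Not covered: 3 — 1 point.

1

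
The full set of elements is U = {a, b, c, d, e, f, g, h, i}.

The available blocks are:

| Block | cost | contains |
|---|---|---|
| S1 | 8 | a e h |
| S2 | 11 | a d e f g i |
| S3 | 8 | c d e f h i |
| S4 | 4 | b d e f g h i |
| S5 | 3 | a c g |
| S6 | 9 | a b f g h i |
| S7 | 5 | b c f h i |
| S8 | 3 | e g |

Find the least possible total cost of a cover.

7

S4, S5 together cover every element (S4 ∪ S5 = {a, b, c, d, e, f, g, h, i}); total cost 4 + 3 = 7.
No covering selection has total cost below 7.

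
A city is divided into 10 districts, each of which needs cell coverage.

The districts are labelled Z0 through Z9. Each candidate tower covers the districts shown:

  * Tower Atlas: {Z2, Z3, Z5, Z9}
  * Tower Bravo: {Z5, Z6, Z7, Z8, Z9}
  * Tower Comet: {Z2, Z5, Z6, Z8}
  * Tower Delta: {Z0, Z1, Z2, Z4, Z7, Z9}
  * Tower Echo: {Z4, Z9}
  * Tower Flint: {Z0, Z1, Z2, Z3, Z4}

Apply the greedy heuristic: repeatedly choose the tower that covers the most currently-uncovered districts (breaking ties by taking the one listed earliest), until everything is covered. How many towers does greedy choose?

Greedy: pick Delta (covers 6 new) → pick Bravo (covers 3 new) → pick Atlas (covers 1 new). Total picks: 3.
(The true minimum cover uses only 2 towers, so greedy is not optimal here.)

3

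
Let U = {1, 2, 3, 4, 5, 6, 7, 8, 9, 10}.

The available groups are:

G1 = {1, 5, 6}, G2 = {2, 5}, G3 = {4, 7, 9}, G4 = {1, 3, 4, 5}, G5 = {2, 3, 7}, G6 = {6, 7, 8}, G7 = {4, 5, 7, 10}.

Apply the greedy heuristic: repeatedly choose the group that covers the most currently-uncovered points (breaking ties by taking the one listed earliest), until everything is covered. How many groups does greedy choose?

5

Greedy: pick G4 (covers 4 new) → pick G6 (covers 3 new) → pick G2 (covers 1 new) → pick G3 (covers 1 new) → pick G7 (covers 1 new). Total picks: 5.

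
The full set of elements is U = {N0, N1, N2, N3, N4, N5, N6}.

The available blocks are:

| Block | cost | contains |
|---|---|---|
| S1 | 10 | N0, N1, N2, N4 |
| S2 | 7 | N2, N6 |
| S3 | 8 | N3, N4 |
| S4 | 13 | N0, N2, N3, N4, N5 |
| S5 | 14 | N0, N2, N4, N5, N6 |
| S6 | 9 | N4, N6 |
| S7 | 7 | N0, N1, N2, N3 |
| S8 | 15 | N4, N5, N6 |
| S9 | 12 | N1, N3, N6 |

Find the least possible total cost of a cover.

S5, S7 together cover every element (S5 ∪ S7 = {N0, N1, N2, N3, N4, N5, N6}); total cost 14 + 7 = 21.
The greedy pick S7, S6, S4 costs 29; no covering selection beats 21.

21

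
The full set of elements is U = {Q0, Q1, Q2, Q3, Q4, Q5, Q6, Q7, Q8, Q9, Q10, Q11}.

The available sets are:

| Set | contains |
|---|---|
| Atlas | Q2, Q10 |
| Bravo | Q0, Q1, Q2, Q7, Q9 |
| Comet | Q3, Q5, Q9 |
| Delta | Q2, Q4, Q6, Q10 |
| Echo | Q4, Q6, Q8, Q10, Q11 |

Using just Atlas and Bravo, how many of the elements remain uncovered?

6

Union of Atlas, Bravo = {Q0, Q1, Q2, Q7, Q9, Q10}.
Not covered: Q3, Q4, Q5, Q6, Q8, Q11 — 6 elements.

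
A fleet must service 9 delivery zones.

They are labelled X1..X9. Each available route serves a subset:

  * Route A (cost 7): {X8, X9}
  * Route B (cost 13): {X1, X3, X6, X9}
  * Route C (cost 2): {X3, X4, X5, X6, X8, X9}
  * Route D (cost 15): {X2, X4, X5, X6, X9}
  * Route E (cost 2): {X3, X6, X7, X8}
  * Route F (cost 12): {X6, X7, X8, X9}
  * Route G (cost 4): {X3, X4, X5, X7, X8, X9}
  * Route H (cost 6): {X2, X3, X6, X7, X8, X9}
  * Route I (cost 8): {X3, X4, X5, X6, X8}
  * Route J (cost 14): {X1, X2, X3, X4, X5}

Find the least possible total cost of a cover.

18

C, E, J together cover every zone (C ∪ E ∪ J = {X1, X2, X3, X4, X5, X6, X7, X8, X9}); total cost 2 + 2 + 14 = 18.
The greedy pick C, E, H, B costs 23; no covering selection beats 18.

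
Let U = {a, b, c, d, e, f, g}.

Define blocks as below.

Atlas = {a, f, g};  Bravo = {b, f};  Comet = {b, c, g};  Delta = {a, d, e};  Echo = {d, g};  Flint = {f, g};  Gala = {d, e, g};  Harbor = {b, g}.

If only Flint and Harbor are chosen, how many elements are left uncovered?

4

Union of Flint, Harbor = {b, f, g}.
Not covered: a, c, d, e — 4 elements.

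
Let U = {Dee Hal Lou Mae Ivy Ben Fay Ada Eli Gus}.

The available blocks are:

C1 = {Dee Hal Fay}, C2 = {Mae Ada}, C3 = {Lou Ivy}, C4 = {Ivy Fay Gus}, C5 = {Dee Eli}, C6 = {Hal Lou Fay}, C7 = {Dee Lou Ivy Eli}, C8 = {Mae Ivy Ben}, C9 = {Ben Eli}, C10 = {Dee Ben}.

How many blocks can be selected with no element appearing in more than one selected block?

C1, C2, C3, C9 are pairwise disjoint (C1={Dee,Hal,Fay}; C2={Mae,Ada}; C3={Lou,Ivy}; C9={Ben,Eli}).
Every remaining block overlaps one of these, and no 5 of the listed blocks are pairwise disjoint, so 4 is the maximum.

4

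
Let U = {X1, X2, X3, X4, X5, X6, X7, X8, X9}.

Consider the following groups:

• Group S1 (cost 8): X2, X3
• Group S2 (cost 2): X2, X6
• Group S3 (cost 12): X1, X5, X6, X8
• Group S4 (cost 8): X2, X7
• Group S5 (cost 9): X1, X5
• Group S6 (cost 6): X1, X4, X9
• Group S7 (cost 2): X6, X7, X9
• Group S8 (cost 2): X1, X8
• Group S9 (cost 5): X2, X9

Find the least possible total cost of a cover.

S1, S5, S6, S7, S8 together cover every item (S1 ∪ S5 ∪ S6 ∪ S7 ∪ S8 = {X1, X2, X3, X4, X5, X6, X7, X8, X9}); total cost 8 + 9 + 6 + 2 + 2 = 27.
The greedy pick S7, S8, S2, S6, S1, S5 costs 29; no covering selection beats 27.

27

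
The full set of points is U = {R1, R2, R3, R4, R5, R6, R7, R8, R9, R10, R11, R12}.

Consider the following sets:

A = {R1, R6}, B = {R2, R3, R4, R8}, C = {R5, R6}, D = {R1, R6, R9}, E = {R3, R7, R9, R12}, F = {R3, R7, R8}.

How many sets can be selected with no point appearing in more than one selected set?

2

C, F are pairwise disjoint (C={R5,R6}; F={R3,R7,R8}).
Every remaining set overlaps one of these, and no 3 of the listed sets are pairwise disjoint, so 2 is the maximum.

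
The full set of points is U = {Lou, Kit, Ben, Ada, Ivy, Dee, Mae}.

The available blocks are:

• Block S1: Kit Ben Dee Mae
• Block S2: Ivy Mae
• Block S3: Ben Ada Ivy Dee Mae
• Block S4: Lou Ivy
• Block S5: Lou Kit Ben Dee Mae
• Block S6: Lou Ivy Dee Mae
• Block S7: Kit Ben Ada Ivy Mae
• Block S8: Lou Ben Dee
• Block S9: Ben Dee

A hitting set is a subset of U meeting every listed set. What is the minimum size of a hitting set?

The 2 points {Ben, Ivy} hit every block.
The blocks S2, S9 are pairwise disjoint, so any hitting set needs a separate point for each — at least 2. Hence 2 is optimal.

2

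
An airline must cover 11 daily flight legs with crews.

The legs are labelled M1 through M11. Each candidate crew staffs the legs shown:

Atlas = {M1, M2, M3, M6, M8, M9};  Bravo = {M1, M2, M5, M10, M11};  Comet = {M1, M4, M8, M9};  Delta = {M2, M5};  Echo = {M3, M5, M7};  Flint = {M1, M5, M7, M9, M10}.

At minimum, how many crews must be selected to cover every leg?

4

Atlas and Bravo and Comet and Echo together: Atlas ∪ Bravo ∪ Comet ∪ Echo = {M1, M2, M3, M4, M5, M6, M7, M8, M9, M10, M11} — every leg is covered.
No 3 of the 6 crews cover everything (all 20 combinations miss at least one leg), so 4 is optimal.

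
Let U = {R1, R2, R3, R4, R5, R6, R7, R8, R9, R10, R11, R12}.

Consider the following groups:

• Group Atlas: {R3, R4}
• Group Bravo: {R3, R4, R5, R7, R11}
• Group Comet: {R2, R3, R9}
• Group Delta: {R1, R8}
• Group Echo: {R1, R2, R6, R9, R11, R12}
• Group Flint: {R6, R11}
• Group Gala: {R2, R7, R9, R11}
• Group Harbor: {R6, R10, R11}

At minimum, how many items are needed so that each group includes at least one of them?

H = {R3, R8, R11} meets every group (each contains at least one member of H), and |H| = 3.
The groups Atlas, Delta, Gala are pairwise disjoint, so any hitting set needs a separate item for each — at least 3. Hence 3 is optimal.

3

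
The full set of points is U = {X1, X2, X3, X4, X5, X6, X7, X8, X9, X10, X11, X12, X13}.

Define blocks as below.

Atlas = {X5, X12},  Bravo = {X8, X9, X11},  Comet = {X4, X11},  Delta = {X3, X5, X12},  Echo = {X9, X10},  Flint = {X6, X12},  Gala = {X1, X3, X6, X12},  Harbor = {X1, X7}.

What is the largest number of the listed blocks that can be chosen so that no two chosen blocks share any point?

Comet, Echo, Flint, Harbor are pairwise disjoint (Comet={X4,X11}; Echo={X9,X10}; Flint={X6,X12}; Harbor={X1,X7}).
Every remaining block overlaps one of these, and no 5 of the listed blocks are pairwise disjoint, so 4 is the maximum.

4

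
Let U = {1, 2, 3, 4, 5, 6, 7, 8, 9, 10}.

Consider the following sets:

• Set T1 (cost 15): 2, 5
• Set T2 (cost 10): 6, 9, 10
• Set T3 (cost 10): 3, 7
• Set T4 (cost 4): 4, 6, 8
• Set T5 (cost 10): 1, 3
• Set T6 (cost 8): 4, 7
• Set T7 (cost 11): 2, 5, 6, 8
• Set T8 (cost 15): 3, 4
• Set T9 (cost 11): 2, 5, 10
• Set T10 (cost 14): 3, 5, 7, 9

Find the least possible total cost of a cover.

T2, T5, T6, T7 together cover every point (T2 ∪ T5 ∪ T6 ∪ T7 = {1, 2, 3, 4, 5, 6, 7, 8, 9, 10}); total cost 10 + 10 + 8 + 11 = 39.
No covering selection has total cost below 39.

39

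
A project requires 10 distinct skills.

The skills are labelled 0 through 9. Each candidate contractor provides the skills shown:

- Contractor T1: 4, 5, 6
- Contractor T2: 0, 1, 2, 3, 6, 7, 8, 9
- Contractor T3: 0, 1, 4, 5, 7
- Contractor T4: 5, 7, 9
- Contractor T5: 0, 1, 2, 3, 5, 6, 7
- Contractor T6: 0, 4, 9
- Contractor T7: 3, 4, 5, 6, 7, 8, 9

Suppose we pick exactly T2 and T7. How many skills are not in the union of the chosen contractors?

Union of T2, T7 = {0, 1, 2, 3, 4, 5, 6, 7, 8, 9} — that's every skill, so 0 are uncovered.

0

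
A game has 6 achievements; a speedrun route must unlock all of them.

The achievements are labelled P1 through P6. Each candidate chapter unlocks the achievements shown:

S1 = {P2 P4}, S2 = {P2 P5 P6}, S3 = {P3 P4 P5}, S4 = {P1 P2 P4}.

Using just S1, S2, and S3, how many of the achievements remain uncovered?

Union of S1, S2, S3 = {P2, P3, P4, P5, P6}.
Not covered: P1 — 1 achievement.

1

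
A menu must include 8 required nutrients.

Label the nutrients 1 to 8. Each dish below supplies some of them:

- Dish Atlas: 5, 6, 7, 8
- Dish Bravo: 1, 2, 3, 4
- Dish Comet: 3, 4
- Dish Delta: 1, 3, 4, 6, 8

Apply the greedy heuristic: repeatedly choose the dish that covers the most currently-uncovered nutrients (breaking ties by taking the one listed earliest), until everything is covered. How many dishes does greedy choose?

3

Greedy: pick Delta (covers 5 new) → pick Atlas (covers 2 new) → pick Bravo (covers 1 new). Total picks: 3.
(The true minimum cover uses only 2 dishes, so greedy is not optimal here.)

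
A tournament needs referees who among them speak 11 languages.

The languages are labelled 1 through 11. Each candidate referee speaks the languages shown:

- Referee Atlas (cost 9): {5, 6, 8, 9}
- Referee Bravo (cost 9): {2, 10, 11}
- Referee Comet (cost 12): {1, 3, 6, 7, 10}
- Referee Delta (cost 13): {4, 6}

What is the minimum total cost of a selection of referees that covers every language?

Atlas, Bravo, Comet, Delta together cover every language (Atlas ∪ Bravo ∪ Comet ∪ Delta = {1, 2, 3, 4, 5, 6, 7, 8, 9, 10, 11}); total cost 9 + 9 + 12 + 13 = 43.
No covering selection has total cost below 43.

43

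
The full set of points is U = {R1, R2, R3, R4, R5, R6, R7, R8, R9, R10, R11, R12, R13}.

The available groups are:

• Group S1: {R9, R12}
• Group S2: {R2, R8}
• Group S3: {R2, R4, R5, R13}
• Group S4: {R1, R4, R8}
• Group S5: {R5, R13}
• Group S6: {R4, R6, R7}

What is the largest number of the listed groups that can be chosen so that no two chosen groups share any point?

S1, S2, S5, S6 are pairwise disjoint (S1={R9,R12}; S2={R2,R8}; S5={R5,R13}; S6={R4,R6,R7}).
Every remaining group overlaps one of these, and no 5 of the listed groups are pairwise disjoint, so 4 is the maximum.

4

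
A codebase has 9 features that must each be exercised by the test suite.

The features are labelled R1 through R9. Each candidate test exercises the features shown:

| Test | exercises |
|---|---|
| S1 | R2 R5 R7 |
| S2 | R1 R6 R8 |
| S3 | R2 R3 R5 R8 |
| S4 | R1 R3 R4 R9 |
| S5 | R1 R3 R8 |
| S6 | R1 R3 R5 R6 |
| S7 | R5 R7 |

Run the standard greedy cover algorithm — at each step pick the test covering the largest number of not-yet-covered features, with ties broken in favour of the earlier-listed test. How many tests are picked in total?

4

Greedy: pick S3 (covers 4 new) → pick S4 (covers 3 new) → pick S1 (covers 1 new) → pick S2 (covers 1 new). Total picks: 4.
(The true minimum cover uses only 3 tests, so greedy is not optimal here.)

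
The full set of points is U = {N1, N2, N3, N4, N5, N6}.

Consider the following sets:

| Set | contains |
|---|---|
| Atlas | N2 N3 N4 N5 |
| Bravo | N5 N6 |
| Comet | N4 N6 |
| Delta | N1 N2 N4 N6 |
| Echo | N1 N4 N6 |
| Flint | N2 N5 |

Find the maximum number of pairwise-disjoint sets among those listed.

2

Comet, Flint are pairwise disjoint (Comet={N4,N6}; Flint={N2,N5}).
Every remaining set overlaps one of these, and no 3 of the listed sets are pairwise disjoint, so 2 is the maximum.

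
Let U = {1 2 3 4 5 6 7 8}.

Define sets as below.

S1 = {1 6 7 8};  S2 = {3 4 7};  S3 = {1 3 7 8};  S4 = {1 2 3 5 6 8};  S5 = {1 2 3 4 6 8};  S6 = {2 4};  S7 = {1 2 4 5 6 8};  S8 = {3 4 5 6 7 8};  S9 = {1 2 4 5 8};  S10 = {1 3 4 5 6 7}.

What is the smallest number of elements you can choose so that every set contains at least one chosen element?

2

H = {1, 4} meets every set (each contains at least one member of H), and |H| = 2.
The sets S1, S6 are pairwise disjoint, so any hitting set needs a separate element for each — at least 2. Hence 2 is optimal.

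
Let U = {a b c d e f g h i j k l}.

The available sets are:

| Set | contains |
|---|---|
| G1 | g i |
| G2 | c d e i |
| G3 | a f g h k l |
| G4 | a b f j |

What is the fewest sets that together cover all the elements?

3

Take {G2, G3, G4}. Their union is {a, b, c, d, e, f, g, h, i, j, k, l}, which is all 12 elements.
Only G4 contains b, so G4 is forced; the remaining 8 elements need at least 2 more sets (each remaining set adds at most 4) — so at least 3 sets are needed, and 3 is optimal.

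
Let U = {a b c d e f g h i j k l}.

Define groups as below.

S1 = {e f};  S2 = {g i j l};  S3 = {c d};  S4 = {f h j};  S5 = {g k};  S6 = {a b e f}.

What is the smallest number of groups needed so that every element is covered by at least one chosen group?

5

Take {S2, S3, S4, S5, S6}. Their union is {a, b, c, d, e, f, g, h, i, j, k, l}, which is all 12 elements.
No 4 of the 6 groups cover everything (all 15 combinations miss at least one element), so 5 is optimal.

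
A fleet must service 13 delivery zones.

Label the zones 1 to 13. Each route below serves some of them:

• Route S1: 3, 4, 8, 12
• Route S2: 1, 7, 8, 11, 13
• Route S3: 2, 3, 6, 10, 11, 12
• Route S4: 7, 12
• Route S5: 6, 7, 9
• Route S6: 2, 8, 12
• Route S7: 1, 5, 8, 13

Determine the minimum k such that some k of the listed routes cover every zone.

S1 and S3 and S5 and S7 together: S1 ∪ S3 ∪ S5 ∪ S7 = {1, 2, 3, 4, 5, 6, 7, 8, 9, 10, 11, 12, 13} — every zone is covered.
Only S1 contains 4, so S1 is forced; the remaining 9 zones need at least 3 more routes (each remaining route adds at most 4) — so at least 4 routes are needed, and 4 is optimal.

4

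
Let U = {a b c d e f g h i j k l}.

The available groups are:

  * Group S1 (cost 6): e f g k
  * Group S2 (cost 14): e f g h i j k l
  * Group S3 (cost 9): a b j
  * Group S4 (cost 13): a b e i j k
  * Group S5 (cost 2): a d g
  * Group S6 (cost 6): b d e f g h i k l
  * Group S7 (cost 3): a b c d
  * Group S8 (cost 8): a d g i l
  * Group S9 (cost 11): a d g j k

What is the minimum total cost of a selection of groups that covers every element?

17

S2, S7 together cover every element (S2 ∪ S7 = {a, b, c, d, e, f, g, h, i, j, k, l}); total cost 14 + 3 = 17.
The greedy pick S5, S6, S7, S3 costs 20; no covering selection beats 17.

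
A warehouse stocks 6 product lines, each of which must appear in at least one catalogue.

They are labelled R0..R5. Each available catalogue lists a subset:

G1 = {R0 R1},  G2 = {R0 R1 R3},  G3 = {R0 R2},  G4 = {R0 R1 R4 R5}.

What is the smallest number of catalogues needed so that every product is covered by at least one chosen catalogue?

G2 and G3 and G4 together: G2 ∪ G3 ∪ G4 = {R0, R1, R2, R3, R4, R5} — every product is covered.
Only G3 contains R2, so G3 is forced; the remaining 4 products need at least 2 more catalogues (each remaining catalogue adds at most 3) — so at least 3 catalogues are needed, and 3 is optimal.

3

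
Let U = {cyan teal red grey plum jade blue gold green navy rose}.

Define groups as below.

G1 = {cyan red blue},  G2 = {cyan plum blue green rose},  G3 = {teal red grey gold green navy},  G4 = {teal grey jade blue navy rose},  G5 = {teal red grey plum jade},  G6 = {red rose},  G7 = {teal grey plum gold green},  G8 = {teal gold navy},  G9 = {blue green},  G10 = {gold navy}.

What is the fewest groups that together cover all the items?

3

G1, G4, and G7 cover everything between them: the union {cyan, teal, red, grey, plum, jade, blue, gold, green, navy, rose} is all of U.
No 2 of the 10 groups cover everything (all 45 combinations miss at least one item), so 3 is optimal.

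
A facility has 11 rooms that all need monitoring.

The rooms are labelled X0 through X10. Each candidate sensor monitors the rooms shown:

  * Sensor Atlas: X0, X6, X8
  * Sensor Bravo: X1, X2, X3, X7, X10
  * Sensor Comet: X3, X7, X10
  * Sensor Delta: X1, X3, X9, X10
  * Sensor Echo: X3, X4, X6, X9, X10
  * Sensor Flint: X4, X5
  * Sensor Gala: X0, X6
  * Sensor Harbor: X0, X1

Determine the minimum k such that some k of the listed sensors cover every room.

4

Take {Atlas, Bravo, Echo, Flint}. Their union is {X0, X1, X2, X3, X4, X5, X6, X7, X8, X9, X10}, which is all 11 rooms.
No 3 of the 8 sensors cover everything (all 56 combinations miss at least one room), so 4 is optimal.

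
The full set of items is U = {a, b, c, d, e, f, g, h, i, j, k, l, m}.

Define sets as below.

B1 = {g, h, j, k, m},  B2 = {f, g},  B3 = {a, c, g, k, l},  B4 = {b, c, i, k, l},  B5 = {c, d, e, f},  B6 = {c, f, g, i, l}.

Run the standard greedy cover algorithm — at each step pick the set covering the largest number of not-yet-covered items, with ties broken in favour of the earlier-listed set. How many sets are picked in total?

Greedy: pick B1 (covers 5 new) → pick B4 (covers 4 new) → pick B5 (covers 3 new) → pick B3 (covers 1 new). Total picks: 4.

4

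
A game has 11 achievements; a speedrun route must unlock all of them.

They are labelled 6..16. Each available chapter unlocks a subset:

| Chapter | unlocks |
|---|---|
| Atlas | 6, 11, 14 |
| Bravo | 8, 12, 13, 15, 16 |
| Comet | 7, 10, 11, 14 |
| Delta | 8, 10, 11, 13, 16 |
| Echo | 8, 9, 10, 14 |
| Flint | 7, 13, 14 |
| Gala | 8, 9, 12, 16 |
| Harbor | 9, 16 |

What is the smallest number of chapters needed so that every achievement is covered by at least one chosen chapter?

Atlas and Bravo and Comet and Gala together: Atlas ∪ Bravo ∪ Comet ∪ Gala = {6, 7, 8, 9, 10, 11, 12, 13, 14, 15, 16} — every achievement is covered.
No 3 of the 8 chapters cover everything (all 56 combinations miss at least one achievement), so 4 is optimal.

4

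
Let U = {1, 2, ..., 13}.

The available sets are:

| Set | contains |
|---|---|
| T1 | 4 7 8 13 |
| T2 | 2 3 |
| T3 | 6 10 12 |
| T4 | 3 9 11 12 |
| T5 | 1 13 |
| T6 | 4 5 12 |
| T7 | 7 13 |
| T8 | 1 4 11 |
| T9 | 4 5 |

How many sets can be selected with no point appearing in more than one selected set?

4

T2, T3, T5, T9 are pairwise disjoint (T2={2,3}; T3={6,10,12}; T5={1,13}; T9={4,5}).
Every remaining set overlaps one of these, and no 5 of the listed sets are pairwise disjoint, so 4 is the maximum.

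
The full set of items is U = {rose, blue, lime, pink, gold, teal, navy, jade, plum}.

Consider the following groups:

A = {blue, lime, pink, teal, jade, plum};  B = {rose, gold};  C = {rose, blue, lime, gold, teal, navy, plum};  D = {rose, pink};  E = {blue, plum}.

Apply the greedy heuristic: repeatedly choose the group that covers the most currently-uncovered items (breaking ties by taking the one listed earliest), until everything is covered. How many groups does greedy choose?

Greedy: pick C (covers 7 new) → pick A (covers 2 new). Total picks: 2.

2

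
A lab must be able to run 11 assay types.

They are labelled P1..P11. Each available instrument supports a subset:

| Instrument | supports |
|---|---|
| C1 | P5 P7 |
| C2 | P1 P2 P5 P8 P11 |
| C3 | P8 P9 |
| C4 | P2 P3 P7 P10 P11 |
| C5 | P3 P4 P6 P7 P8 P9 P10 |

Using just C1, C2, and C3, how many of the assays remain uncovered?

Union of C1, C2, C3 = {P1, P2, P5, P7, P8, P9, P11}.
Not covered: P3, P4, P6, P10 — 4 assays.

4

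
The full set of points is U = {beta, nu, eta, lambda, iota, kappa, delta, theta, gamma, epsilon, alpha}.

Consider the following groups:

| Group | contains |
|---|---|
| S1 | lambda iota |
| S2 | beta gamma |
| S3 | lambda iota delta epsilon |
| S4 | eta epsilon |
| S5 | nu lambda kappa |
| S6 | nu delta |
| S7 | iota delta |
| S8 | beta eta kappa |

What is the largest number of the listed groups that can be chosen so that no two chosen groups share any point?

S1, S2, S4, S6 are pairwise disjoint (S1={lambda,iota}; S2={beta,gamma}; S4={eta,epsilon}; S6={nu,delta}).
Every remaining group overlaps one of these, and no 5 of the listed groups are pairwise disjoint, so 4 is the maximum.

4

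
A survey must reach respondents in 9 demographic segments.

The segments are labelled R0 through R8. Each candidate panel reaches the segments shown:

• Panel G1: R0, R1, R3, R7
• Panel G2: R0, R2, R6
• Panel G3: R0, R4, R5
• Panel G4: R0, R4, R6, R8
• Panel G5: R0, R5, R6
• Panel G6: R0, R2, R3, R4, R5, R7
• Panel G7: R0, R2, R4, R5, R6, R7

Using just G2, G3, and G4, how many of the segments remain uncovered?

3

Union of G2, G3, G4 = {R0, R2, R4, R5, R6, R8}.
Not covered: R1, R3, R7 — 3 segments.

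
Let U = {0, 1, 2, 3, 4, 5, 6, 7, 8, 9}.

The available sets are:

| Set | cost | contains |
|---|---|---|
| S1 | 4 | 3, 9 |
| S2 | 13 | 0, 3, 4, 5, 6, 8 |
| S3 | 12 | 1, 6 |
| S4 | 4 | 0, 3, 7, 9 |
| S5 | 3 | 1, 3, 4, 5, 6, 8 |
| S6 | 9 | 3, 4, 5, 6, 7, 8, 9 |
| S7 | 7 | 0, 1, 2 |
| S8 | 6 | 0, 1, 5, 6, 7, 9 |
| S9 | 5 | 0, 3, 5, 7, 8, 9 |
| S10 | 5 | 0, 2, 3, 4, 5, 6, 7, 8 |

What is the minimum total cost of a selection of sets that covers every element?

11

S8, S10 together cover every element (S8 ∪ S10 = {0, 1, 2, 3, 4, 5, 6, 7, 8, 9}); total cost 6 + 5 = 11.
The greedy pick S5, S4, S10 costs 12; no covering selection beats 11.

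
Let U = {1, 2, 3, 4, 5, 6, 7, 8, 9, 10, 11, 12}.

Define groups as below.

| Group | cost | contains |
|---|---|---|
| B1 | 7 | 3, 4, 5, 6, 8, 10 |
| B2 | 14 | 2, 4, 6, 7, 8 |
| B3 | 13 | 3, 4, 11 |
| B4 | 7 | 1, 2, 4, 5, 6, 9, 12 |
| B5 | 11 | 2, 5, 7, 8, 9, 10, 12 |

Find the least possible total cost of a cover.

31

B3, B4, B5 together cover every item (B3 ∪ B4 ∪ B5 = {1, 2, 3, 4, 5, 6, 7, 8, 9, 10, 11, 12}); total cost 13 + 7 + 11 = 31.
The greedy pick B4, B1, B5, B3 costs 38; no covering selection beats 31.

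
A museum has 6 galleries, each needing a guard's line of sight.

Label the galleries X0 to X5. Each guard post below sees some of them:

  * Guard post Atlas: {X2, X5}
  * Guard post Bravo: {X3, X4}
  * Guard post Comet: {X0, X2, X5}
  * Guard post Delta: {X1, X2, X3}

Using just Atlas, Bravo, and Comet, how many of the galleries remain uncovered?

Union of Atlas, Bravo, Comet = {X0, X2, X3, X4, X5}.
Not covered: X1 — 1 gallery.

1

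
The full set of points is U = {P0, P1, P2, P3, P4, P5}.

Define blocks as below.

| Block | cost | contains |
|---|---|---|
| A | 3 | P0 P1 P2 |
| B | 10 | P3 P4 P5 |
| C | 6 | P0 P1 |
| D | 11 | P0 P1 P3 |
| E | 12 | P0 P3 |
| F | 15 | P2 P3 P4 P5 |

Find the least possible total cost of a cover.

A, B together cover every point (A ∪ B = {P0, P1, P2, P3, P4, P5}); total cost 3 + 10 = 13.
No covering selection has total cost below 13.

13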